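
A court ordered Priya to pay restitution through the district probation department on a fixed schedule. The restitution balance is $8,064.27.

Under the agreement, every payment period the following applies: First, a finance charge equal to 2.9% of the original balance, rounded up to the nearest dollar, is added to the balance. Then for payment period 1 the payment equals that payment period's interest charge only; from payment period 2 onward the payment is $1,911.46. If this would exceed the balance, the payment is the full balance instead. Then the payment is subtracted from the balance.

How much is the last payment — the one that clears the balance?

Payment period 1: $8,064.27 +$234.00 interest = $8,298.27; pay $234.00 → $8,064.27
Payment period 2: $8,064.27 +$234.00 interest = $8,298.27; pay $1,911.46 → $6,386.81
Payment period 3: $6,386.81 +$234.00 interest = $6,620.81; pay $1,911.46 → $4,709.35
Payment period 4: $4,709.35 +$234.00 interest = $4,943.35; pay $1,911.46 → $3,031.89
Payment period 5: $3,031.89 +$234.00 interest = $3,265.89; pay $1,911.46 → $1,354.43
Payment period 6: $1,354.43 +$234.00 interest = $1,588.43; pay $1,588.43 → $0.00

$1,588.43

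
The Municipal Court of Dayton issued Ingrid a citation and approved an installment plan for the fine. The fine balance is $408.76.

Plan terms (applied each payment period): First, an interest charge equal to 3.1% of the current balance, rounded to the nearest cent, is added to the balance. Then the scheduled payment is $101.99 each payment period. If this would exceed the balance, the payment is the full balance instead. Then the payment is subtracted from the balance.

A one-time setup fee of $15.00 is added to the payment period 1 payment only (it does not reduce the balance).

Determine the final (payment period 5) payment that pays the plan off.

Payment period 1: opening $408.76; interest $12.67 → $421.43; payment $101.99 (+ $15.00 fee); balance $319.44
Payment period 2: opening $319.44; interest $9.90 → $329.34; payment $101.99; balance $227.35
Payment period 3: opening $227.35; interest $7.05 → $234.40; payment $101.99; balance $132.41
Payment period 4: opening $132.41; interest $4.10 → $136.51; payment $101.99; balance $34.52
Payment period 5: opening $34.52; interest $1.07 → $35.59; payment $35.59; balance $0.00

$35.59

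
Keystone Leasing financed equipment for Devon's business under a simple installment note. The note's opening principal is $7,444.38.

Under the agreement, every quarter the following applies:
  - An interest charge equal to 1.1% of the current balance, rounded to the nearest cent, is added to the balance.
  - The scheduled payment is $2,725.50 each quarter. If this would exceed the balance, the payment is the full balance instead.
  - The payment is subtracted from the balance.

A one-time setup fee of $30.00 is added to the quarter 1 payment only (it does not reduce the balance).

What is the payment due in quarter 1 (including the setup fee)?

Quarter 1: $7,444.38 +$81.89 interest = $7,526.27; pay $2,725.50 (+ $30.00 fee) → $4,800.77

$2,755.50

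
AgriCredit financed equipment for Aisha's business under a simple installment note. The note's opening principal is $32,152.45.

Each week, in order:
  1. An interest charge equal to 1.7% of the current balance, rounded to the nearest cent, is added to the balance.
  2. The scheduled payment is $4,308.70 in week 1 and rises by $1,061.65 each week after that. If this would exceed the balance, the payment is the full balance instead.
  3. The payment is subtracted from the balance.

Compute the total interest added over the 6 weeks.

$1,932.59

Week 1: opening $32,152.45; interest $546.59 → $32,699.04; payment $4,308.70; balance $28,390.34
Week 2: opening $28,390.34; interest $482.64 → $28,872.98; payment $5,370.35; balance $23,502.63
Week 3: opening $23,502.63; interest $399.54 → $23,902.17; payment $6,432.00; balance $17,470.17
Week 4: opening $17,470.17; interest $296.99 → $17,767.16; payment $7,493.65; balance $10,273.51
Week 5: opening $10,273.51; interest $174.65 → $10,448.16; payment $8,555.30; balance $1,892.86
Week 6: opening $1,892.86; interest $32.18 → $1,925.04; payment $1,925.04; balance $0.00
Total interest: $546.59 + $482.64 + $399.54 + $296.99 + $174.65 + $32.18 = $1,932.59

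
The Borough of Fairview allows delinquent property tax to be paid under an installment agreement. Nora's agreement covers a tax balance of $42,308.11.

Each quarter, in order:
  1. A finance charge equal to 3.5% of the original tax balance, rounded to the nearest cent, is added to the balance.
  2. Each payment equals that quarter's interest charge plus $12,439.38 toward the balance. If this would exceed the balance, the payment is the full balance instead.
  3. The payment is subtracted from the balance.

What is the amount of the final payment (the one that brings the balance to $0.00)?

# | Opening | Interest | Payment | End bal
1 | $42,308.11 | $1,480.78 | $13,920.16 | $29,868.73
2 | $29,868.73 | $1,480.78 | $13,920.16 | $17,429.35
3 | $17,429.35 | $1,480.78 | $13,920.16 | $4,989.97
4 | $4,989.97 | $1,480.78 | $6,470.75 | $0.00

$6,470.75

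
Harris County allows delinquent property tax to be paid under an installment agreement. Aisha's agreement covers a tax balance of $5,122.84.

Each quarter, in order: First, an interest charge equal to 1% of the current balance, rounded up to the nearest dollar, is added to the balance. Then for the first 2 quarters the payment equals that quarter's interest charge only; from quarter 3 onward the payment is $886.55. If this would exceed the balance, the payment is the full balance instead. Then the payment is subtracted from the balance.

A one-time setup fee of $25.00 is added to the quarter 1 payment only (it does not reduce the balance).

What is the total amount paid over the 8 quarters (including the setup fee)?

$5,434.84

# | Opening | Interest | Payment | Fee | End bal
1 | $5,122.84 | $52.00 | $52.00 | $25.00 | $5,122.84
2 | $5,122.84 | $52.00 | $52.00 | — | $5,122.84
3 | $5,122.84 | $52.00 | $886.55 | — | $4,288.29
4 | $4,288.29 | $43.00 | $886.55 | — | $3,444.74
5 | $3,444.74 | $35.00 | $886.55 | — | $2,593.19
6 | $2,593.19 | $26.00 | $886.55 | — | $1,732.64
7 | $1,732.64 | $18.00 | $886.55 | — | $864.09
8 | $864.09 | $9.00 | $873.09 | — | $0.00
Total paid: $5,434.84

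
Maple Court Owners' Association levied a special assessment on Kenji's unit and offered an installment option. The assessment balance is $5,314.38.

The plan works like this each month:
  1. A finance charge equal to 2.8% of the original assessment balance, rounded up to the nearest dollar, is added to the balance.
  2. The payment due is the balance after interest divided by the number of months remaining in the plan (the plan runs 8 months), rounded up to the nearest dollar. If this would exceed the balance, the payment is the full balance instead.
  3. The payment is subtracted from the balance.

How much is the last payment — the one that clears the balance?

$1,068.38

Month 1: opening $5,314.38; interest $149.00 → $5,463.38; payment $683.00; balance $4,780.38
Month 2: opening $4,780.38; interest $149.00 → $4,929.38; payment $705.00; balance $4,224.38
Month 3: opening $4,224.38; interest $149.00 → $4,373.38; payment $729.00; balance $3,644.38
Month 4: opening $3,644.38; interest $149.00 → $3,793.38; payment $759.00; balance $3,034.38
Month 5: opening $3,034.38; interest $149.00 → $3,183.38; payment $796.00; balance $2,387.38
Month 6: opening $2,387.38; interest $149.00 → $2,536.38; payment $846.00; balance $1,690.38
Month 7: opening $1,690.38; interest $149.00 → $1,839.38; payment $920.00; balance $919.38
Month 8: opening $919.38; interest $149.00 → $1,068.38; payment $1,068.38; balance $0.00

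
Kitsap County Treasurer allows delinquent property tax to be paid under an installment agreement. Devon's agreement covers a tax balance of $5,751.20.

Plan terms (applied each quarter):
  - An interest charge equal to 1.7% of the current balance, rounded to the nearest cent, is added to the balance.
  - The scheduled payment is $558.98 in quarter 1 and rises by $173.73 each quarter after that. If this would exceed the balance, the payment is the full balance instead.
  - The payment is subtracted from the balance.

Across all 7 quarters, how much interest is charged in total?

Quarter 1: opening $5,751.20; interest $97.77 → $5,848.97; payment $558.98; balance $5,289.99
Quarter 2: opening $5,289.99; interest $89.93 → $5,379.92; payment $732.71; balance $4,647.21
Quarter 3: opening $4,647.21; interest $79.00 → $4,726.21; payment $906.44; balance $3,819.77
Quarter 4: opening $3,819.77; interest $64.94 → $3,884.71; payment $1,080.17; balance $2,804.54
Quarter 5: opening $2,804.54; interest $47.68 → $2,852.22; payment $1,253.90; balance $1,598.32
Quarter 6: opening $1,598.32; interest $27.17 → $1,625.49; payment $1,427.63; balance $197.86
Quarter 7: opening $197.86; interest $3.36 → $201.22; payment $201.22; balance $0.00
Total interest: $97.77 + $89.93 + $79.00 + $64.94 + $47.68 + $27.17 + $3.36 = $409.85

$409.85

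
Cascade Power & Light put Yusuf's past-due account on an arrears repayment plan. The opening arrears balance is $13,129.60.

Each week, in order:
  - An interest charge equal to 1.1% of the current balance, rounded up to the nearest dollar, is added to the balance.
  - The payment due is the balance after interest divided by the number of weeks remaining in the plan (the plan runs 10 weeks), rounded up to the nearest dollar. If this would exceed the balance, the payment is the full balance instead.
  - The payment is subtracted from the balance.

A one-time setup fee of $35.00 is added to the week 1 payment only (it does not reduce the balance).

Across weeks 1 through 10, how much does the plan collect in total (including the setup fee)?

# | Opening | Interest | Payment | Fee | End bal
1 | $13,129.60 | $145.00 | $1,328.00 | $35.00 | $11,946.60
2 | $11,946.60 | $132.00 | $1,343.00 | — | $10,735.60
3 | $10,735.60 | $119.00 | $1,357.00 | — | $9,497.60
4 | $9,497.60 | $105.00 | $1,372.00 | — | $8,230.60
5 | $8,230.60 | $91.00 | $1,387.00 | — | $6,934.60
6 | $6,934.60 | $77.00 | $1,403.00 | — | $5,608.60
7 | $5,608.60 | $62.00 | $1,418.00 | — | $4,252.60
8 | $4,252.60 | $47.00 | $1,434.00 | — | $2,865.60
9 | $2,865.60 | $32.00 | $1,449.00 | — | $1,448.60
10 | $1,448.60 | $16.00 | $1,464.60 | — | $0.00
Total paid: $13,990.60

$13,990.60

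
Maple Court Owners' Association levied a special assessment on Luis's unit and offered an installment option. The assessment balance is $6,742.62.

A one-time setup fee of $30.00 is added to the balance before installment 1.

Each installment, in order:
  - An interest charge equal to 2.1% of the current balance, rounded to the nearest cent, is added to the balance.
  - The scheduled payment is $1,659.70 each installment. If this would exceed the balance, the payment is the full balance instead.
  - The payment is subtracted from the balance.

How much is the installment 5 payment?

Installment 1: opening $6,772.62; interest $142.23 → $6,914.85; payment $1,659.70; balance $5,255.15
Installment 2: opening $5,255.15; interest $110.36 → $5,365.51; payment $1,659.70; balance $3,705.81
Installment 3: opening $3,705.81; interest $77.82 → $3,783.63; payment $1,659.70; balance $2,123.93
Installment 4: opening $2,123.93; interest $44.60 → $2,168.53; payment $1,659.70; balance $508.83
Installment 5: opening $508.83; interest $10.69 → $519.52; payment $519.52; balance $0.00

$519.52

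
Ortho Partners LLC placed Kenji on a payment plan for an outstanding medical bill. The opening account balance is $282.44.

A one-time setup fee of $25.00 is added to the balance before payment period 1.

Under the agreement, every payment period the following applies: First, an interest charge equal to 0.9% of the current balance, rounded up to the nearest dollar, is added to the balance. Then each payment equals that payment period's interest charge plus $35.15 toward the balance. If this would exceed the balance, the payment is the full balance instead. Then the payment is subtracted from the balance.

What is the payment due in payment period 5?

$37.15

# | Opening | Interest | Payment | End bal
1 | $307.44 | $3.00 | $38.15 | $272.29
2 | $272.29 | $3.00 | $38.15 | $237.14
3 | $237.14 | $3.00 | $38.15 | $201.99
4 | $201.99 | $2.00 | $37.15 | $166.84
5 | $166.84 | $2.00 | $37.15 | $131.69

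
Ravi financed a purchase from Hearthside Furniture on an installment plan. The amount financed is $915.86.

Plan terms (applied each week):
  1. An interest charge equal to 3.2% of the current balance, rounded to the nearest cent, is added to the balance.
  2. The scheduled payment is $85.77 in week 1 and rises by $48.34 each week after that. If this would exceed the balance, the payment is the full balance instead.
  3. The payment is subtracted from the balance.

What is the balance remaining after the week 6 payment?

Week 1: $915.86 +$29.31 interest = $945.17; pay $85.77 → $859.40
Week 2: $859.40 +$27.50 interest = $886.90; pay $134.11 → $752.79
Week 3: $752.79 +$24.09 interest = $776.88; pay $182.45 → $594.43
Week 4: $594.43 +$19.02 interest = $613.45; pay $230.79 → $382.66
Week 5: $382.66 +$12.25 interest = $394.91; pay $279.13 → $115.78
Week 6: $115.78 +$3.70 interest = $119.48; pay $119.48 → $0.00

$0.00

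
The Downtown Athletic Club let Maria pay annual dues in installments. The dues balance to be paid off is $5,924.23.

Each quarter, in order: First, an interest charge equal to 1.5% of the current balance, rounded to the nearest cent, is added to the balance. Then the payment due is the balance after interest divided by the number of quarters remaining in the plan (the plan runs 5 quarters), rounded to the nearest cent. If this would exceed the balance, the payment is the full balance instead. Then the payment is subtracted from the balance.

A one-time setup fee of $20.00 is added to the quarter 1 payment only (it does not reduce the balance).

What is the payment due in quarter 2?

# | Opening | Interest | Payment | Fee | End bal
1 | $5,924.23 | $88.86 | $1,202.62 | $20.00 | $4,810.47
2 | $4,810.47 | $72.16 | $1,220.66 | — | $3,661.97

$1,220.66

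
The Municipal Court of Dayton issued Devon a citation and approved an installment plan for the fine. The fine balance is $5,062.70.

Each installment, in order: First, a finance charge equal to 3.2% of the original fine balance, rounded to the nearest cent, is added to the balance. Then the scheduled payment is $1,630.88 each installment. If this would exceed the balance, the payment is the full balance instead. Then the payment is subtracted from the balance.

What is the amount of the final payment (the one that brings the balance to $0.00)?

$818.10

Installment 1: opening $5,062.70; interest $162.01 → $5,224.71; payment $1,630.88; balance $3,593.83
Installment 2: opening $3,593.83; interest $162.01 → $3,755.84; payment $1,630.88; balance $2,124.96
Installment 3: opening $2,124.96; interest $162.01 → $2,286.97; payment $1,630.88; balance $656.09
Installment 4: opening $656.09; interest $162.01 → $818.10; payment $818.10; balance $0.00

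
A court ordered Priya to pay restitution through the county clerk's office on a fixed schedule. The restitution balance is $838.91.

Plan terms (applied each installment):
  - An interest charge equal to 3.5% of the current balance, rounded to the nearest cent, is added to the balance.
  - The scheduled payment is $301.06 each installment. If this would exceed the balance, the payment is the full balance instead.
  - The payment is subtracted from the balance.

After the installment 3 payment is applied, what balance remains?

$0.00

Installment 1: opening $838.91; interest $29.36 → $868.27; payment $301.06; balance $567.21
Installment 2: opening $567.21; interest $19.85 → $587.06; payment $301.06; balance $286.00
Installment 3: opening $286.00; interest $10.01 → $296.01; payment $296.01; balance $0.00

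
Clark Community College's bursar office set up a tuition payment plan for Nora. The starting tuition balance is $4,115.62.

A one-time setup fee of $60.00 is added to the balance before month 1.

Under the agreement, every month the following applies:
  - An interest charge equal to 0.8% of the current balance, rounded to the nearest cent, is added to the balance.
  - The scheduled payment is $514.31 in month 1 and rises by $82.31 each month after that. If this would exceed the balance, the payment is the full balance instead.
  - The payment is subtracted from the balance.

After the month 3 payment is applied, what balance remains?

# | Opening | Interest | Payment | End bal
1 | $4,175.62 | $33.40 | $514.31 | $3,694.71
2 | $3,694.71 | $29.56 | $596.62 | $3,127.65
3 | $3,127.65 | $25.02 | $678.93 | $2,473.74

$2,473.74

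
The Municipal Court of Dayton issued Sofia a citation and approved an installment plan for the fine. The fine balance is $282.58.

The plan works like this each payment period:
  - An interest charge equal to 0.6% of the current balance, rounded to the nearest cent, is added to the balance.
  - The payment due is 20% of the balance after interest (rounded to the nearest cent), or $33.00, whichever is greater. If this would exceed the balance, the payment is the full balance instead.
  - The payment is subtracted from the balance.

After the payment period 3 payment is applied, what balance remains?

$147.30

# | Opening | Interest | Payment | End bal
1 | $282.58 | $1.70 | $56.86 | $227.42
2 | $227.42 | $1.36 | $45.76 | $183.02
3 | $183.02 | $1.10 | $36.82 | $147.30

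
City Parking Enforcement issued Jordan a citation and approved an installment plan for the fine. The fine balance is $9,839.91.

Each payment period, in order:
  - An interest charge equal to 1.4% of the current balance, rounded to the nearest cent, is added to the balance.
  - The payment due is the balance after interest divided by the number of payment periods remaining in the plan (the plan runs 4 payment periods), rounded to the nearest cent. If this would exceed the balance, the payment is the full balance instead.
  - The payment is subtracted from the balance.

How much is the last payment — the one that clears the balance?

# | Opening | Interest | Payment | End bal
1 | $9,839.91 | $137.76 | $2,494.42 | $7,483.25
2 | $7,483.25 | $104.77 | $2,529.34 | $5,058.68
3 | $5,058.68 | $70.82 | $2,564.75 | $2,564.75
4 | $2,564.75 | $35.91 | $2,600.66 | $0.00

$2,600.66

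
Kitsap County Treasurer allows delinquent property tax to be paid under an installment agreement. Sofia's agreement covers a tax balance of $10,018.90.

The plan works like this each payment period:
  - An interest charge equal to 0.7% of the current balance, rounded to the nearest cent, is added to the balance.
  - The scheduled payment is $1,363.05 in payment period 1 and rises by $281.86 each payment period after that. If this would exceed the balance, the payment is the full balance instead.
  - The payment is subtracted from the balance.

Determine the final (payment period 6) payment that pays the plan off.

Payment period 1: opening $10,018.90; interest $70.13 → $10,089.03; payment $1,363.05; balance $8,725.98
Payment period 2: opening $8,725.98; interest $61.08 → $8,787.06; payment $1,644.91; balance $7,142.15
Payment period 3: opening $7,142.15; interest $50.00 → $7,192.15; payment $1,926.77; balance $5,265.38
Payment period 4: opening $5,265.38; interest $36.86 → $5,302.24; payment $2,208.63; balance $3,093.61
Payment period 5: opening $3,093.61; interest $21.66 → $3,115.27; payment $2,490.49; balance $624.78
Payment period 6: opening $624.78; interest $4.37 → $629.15; payment $629.15; balance $0.00

$629.15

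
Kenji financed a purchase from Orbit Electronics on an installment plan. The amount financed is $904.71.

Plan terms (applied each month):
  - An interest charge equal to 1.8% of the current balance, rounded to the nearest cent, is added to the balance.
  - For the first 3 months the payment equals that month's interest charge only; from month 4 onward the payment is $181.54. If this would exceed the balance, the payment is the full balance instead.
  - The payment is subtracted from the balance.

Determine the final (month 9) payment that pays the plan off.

$49.01

Month 1: $904.71 +$16.28 interest = $920.99; pay $16.28 → $904.71
Month 2: $904.71 +$16.28 interest = $920.99; pay $16.28 → $904.71
Month 3: $904.71 +$16.28 interest = $920.99; pay $16.28 → $904.71
Month 4: $904.71 +$16.28 interest = $920.99; pay $181.54 → $739.45
Month 5: $739.45 +$13.31 interest = $752.76; pay $181.54 → $571.22
Month 6: $571.22 +$10.28 interest = $581.50; pay $181.54 → $399.96
Month 7: $399.96 +$7.20 interest = $407.16; pay $181.54 → $225.62
Month 8: $225.62 +$4.06 interest = $229.68; pay $181.54 → $48.14
Month 9: $48.14 +$0.87 interest = $49.01; pay $49.01 → $0.00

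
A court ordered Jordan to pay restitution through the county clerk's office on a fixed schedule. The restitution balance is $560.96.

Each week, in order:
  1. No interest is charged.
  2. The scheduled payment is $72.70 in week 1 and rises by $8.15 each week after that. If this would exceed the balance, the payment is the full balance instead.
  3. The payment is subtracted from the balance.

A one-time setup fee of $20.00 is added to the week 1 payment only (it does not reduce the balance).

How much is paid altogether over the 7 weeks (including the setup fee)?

Week 1: opening $560.96; payment $72.70 (+ $20.00 fee); balance $488.26
Week 2: opening $488.26; payment $80.85; balance $407.41
Week 3: opening $407.41; payment $89.00; balance $318.41
Week 4: opening $318.41; payment $97.15; balance $221.26
Week 5: opening $221.26; payment $105.30; balance $115.96
Week 6: opening $115.96; payment $113.45; balance $2.51
Week 7: opening $2.51; payment $2.51; balance $0.00
Total paid: $580.96

$580.96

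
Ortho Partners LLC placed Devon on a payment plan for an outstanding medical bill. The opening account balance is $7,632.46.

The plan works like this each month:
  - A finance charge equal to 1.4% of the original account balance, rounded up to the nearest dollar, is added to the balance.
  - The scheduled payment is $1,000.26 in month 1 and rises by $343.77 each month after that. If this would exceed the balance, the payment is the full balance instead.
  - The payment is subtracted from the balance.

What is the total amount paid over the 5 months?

# | Opening | Interest | Payment | End bal
1 | $7,632.46 | $107.00 | $1,000.26 | $6,739.20
2 | $6,739.20 | $107.00 | $1,344.03 | $5,502.17
3 | $5,502.17 | $107.00 | $1,687.80 | $3,921.37
4 | $3,921.37 | $107.00 | $2,031.57 | $1,996.80
5 | $1,996.80 | $107.00 | $2,103.80 | $0.00
Total paid: $8,167.46

$8,167.46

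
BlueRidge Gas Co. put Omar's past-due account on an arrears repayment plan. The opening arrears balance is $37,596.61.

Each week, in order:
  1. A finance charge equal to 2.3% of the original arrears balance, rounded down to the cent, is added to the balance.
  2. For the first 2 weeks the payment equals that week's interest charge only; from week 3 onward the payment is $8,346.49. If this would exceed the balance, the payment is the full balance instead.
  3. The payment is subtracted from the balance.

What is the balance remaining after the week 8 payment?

$0.00

Week 1: $37,596.61 +$864.72 interest = $38,461.33; pay $864.72 → $37,596.61
Week 2: $37,596.61 +$864.72 interest = $38,461.33; pay $864.72 → $37,596.61
Week 3: $37,596.61 +$864.72 interest = $38,461.33; pay $8,346.49 → $30,114.84
Week 4: $30,114.84 +$864.72 interest = $30,979.56; pay $8,346.49 → $22,633.07
Week 5: $22,633.07 +$864.72 interest = $23,497.79; pay $8,346.49 → $15,151.30
Week 6: $15,151.30 +$864.72 interest = $16,016.02; pay $8,346.49 → $7,669.53
Week 7: $7,669.53 +$864.72 interest = $8,534.25; pay $8,346.49 → $187.76
Week 8: $187.76 +$864.72 interest = $1,052.48; pay $1,052.48 → $0.00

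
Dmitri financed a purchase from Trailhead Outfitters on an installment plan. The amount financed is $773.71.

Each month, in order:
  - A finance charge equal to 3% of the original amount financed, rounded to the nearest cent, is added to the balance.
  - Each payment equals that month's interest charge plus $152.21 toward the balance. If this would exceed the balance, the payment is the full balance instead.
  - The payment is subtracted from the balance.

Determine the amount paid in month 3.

$175.42

Month 1: opening $773.71; interest $23.21 → $796.92; payment $175.42; balance $621.50
Month 2: opening $621.50; interest $23.21 → $644.71; payment $175.42; balance $469.29
Month 3: opening $469.29; interest $23.21 → $492.50; payment $175.42; balance $317.08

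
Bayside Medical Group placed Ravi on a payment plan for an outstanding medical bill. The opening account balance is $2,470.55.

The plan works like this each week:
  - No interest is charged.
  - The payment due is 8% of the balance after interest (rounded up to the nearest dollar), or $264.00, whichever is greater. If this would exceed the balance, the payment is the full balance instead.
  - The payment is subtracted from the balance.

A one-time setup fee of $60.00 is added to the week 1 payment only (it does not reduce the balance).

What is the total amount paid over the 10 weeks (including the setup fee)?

Week 1: opening $2,470.55; payment $264.00 (+ $60.00 fee); balance $2,206.55
Week 2: opening $2,206.55; payment $264.00; balance $1,942.55
Week 3: opening $1,942.55; payment $264.00; balance $1,678.55
Week 4: opening $1,678.55; payment $264.00; balance $1,414.55
Week 5: opening $1,414.55; payment $264.00; balance $1,150.55
Week 6: opening $1,150.55; payment $264.00; balance $886.55
Week 7: opening $886.55; payment $264.00; balance $622.55
Week 8: opening $622.55; payment $264.00; balance $358.55
Week 9: opening $358.55; payment $264.00; balance $94.55
Week 10: opening $94.55; payment $94.55; balance $0.00
Total paid: $2,530.55

$2,530.55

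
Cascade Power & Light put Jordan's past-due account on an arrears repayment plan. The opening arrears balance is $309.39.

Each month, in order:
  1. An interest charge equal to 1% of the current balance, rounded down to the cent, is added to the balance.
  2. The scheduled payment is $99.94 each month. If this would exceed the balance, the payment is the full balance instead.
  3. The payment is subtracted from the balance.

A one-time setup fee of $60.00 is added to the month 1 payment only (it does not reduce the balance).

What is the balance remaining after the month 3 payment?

Month 1: opening $309.39; interest $3.09 → $312.48; payment $99.94 (+ $60.00 fee); balance $212.54
Month 2: opening $212.54; interest $2.12 → $214.66; payment $99.94; balance $114.72
Month 3: opening $114.72; interest $1.14 → $115.86; payment $99.94; balance $15.92

$15.92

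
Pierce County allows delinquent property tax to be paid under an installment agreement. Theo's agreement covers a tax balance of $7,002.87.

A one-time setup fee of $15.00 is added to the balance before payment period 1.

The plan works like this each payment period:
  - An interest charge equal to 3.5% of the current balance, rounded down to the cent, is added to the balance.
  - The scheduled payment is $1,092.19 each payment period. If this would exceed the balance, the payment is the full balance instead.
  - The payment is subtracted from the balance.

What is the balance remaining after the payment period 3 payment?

$4,388.23

Payment period 1: opening $7,017.87; interest $245.62 → $7,263.49; payment $1,092.19; balance $6,171.30
Payment period 2: opening $6,171.30; interest $215.99 → $6,387.29; payment $1,092.19; balance $5,295.10
Payment period 3: opening $5,295.10; interest $185.32 → $5,480.42; payment $1,092.19; balance $4,388.23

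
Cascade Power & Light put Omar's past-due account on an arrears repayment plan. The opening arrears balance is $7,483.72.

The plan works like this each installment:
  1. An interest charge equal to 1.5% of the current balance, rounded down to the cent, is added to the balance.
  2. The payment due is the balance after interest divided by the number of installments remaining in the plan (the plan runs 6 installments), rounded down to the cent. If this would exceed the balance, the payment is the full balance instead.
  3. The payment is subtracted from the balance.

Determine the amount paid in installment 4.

Installment 1: opening $7,483.72; interest $112.25 → $7,595.97; payment $1,265.99; balance $6,329.98
Installment 2: opening $6,329.98; interest $94.94 → $6,424.92; payment $1,284.98; balance $5,139.94
Installment 3: opening $5,139.94; interest $77.09 → $5,217.03; payment $1,304.25; balance $3,912.78
Installment 4: opening $3,912.78; interest $58.69 → $3,971.47; payment $1,323.82; balance $2,647.65

$1,323.82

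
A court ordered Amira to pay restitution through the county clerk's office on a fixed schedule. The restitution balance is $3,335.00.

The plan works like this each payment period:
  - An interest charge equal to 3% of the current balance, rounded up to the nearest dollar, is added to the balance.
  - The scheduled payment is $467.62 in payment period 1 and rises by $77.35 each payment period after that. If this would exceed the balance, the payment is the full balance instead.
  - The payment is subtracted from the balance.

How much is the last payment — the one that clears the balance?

Payment period 1: opening $3,335.00; interest $101.00 → $3,436.00; payment $467.62; balance $2,968.38
Payment period 2: opening $2,968.38; interest $90.00 → $3,058.38; payment $544.97; balance $2,513.41
Payment period 3: opening $2,513.41; interest $76.00 → $2,589.41; payment $622.32; balance $1,967.09
Payment period 4: opening $1,967.09; interest $60.00 → $2,027.09; payment $699.67; balance $1,327.42
Payment period 5: opening $1,327.42; interest $40.00 → $1,367.42; payment $777.02; balance $590.40
Payment period 6: opening $590.40; interest $18.00 → $608.40; payment $608.40; balance $0.00

$608.40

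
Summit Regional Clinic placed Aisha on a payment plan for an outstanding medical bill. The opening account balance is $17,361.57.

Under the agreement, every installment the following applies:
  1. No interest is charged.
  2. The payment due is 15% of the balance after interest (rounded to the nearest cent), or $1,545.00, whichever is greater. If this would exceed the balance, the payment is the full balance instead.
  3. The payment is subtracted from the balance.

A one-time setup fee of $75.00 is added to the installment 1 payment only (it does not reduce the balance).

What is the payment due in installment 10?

$1,337.84

Installment 1: $17,361.57 − $2,604.24 (+ $75.00 fee) → $14,757.33
Installment 2: $14,757.33 − $2,213.60 → $12,543.73
Installment 3: $12,543.73 − $1,881.56 → $10,662.17
Installment 4: $10,662.17 − $1,599.33 → $9,062.84
Installment 5: $9,062.84 − $1,545.00 → $7,517.84
Installment 6: $7,517.84 − $1,545.00 → $5,972.84
Installment 7: $5,972.84 − $1,545.00 → $4,427.84
Installment 8: $4,427.84 − $1,545.00 → $2,882.84
Installment 9: $2,882.84 − $1,545.00 → $1,337.84
Installment 10: $1,337.84 − $1,337.84 → $0.00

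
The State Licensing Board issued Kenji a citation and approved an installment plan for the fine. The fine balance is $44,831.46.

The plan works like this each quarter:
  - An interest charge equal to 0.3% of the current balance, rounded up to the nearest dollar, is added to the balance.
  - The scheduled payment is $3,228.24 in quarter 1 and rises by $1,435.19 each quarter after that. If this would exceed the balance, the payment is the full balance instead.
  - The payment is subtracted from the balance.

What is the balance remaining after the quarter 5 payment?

Quarter 1: opening $44,831.46; interest $135.00 → $44,966.46; payment $3,228.24; balance $41,738.22
Quarter 2: opening $41,738.22; interest $126.00 → $41,864.22; payment $4,663.43; balance $37,200.79
Quarter 3: opening $37,200.79; interest $112.00 → $37,312.79; payment $6,098.62; balance $31,214.17
Quarter 4: opening $31,214.17; interest $94.00 → $31,308.17; payment $7,533.81; balance $23,774.36
Quarter 5: opening $23,774.36; interest $72.00 → $23,846.36; payment $8,969.00; balance $14,877.36

$14,877.36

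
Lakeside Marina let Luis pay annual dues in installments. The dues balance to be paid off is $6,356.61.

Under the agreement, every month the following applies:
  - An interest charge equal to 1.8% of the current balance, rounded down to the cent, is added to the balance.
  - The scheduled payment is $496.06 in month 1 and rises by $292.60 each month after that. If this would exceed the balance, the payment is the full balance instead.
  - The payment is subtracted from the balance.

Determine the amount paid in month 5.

$1,666.46

Month 1: opening $6,356.61; interest $114.41 → $6,471.02; payment $496.06; balance $5,974.96
Month 2: opening $5,974.96; interest $107.54 → $6,082.50; payment $788.66; balance $5,293.84
Month 3: opening $5,293.84; interest $95.28 → $5,389.12; payment $1,081.26; balance $4,307.86
Month 4: opening $4,307.86; interest $77.54 → $4,385.40; payment $1,373.86; balance $3,011.54
Month 5: opening $3,011.54; interest $54.20 → $3,065.74; payment $1,666.46; balance $1,399.28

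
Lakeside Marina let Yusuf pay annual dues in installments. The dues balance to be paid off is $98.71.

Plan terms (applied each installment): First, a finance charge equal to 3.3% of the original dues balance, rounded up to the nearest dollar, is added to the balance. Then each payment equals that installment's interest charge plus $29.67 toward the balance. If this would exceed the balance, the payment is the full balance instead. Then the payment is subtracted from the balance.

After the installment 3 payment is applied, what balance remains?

$9.70

Installment 1: opening $98.71; interest $4.00 → $102.71; payment $33.67; balance $69.04
Installment 2: opening $69.04; interest $4.00 → $73.04; payment $33.67; balance $39.37
Installment 3: opening $39.37; interest $4.00 → $43.37; payment $33.67; balance $9.70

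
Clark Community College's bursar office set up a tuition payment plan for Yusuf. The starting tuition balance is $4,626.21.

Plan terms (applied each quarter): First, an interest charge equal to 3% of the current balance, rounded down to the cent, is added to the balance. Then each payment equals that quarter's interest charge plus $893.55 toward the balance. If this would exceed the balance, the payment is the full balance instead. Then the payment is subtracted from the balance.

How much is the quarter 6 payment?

$163.21

Quarter 1: opening $4,626.21; interest $138.78 → $4,764.99; payment $1,032.33; balance $3,732.66
Quarter 2: opening $3,732.66; interest $111.97 → $3,844.63; payment $1,005.52; balance $2,839.11
Quarter 3: opening $2,839.11; interest $85.17 → $2,924.28; payment $978.72; balance $1,945.56
Quarter 4: opening $1,945.56; interest $58.36 → $2,003.92; payment $951.91; balance $1,052.01
Quarter 5: opening $1,052.01; interest $31.56 → $1,083.57; payment $925.11; balance $158.46
Quarter 6: opening $158.46; interest $4.75 → $163.21; payment $163.21; balance $0.00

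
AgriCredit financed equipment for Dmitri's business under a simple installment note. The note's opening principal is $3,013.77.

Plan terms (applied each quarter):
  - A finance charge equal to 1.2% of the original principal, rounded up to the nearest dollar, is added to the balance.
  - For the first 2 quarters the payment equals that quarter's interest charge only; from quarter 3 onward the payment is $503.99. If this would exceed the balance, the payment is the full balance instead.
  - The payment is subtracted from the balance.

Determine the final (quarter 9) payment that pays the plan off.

$248.83

# | Opening | Interest | Payment | End bal
1 | $3,013.77 | $37.00 | $37.00 | $3,013.77
2 | $3,013.77 | $37.00 | $37.00 | $3,013.77
3 | $3,013.77 | $37.00 | $503.99 | $2,546.78
4 | $2,546.78 | $37.00 | $503.99 | $2,079.79
5 | $2,079.79 | $37.00 | $503.99 | $1,612.80
6 | $1,612.80 | $37.00 | $503.99 | $1,145.81
7 | $1,145.81 | $37.00 | $503.99 | $678.82
8 | $678.82 | $37.00 | $503.99 | $211.83
9 | $211.83 | $37.00 | $248.83 | $0.00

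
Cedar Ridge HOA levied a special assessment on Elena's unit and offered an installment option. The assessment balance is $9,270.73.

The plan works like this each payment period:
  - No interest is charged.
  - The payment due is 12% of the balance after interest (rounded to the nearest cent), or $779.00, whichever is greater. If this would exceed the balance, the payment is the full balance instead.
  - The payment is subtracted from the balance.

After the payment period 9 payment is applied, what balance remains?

$1,643.74

Payment period 1: $9,270.73 − $1,112.49 → $8,158.24
Payment period 2: $8,158.24 − $978.99 → $7,179.25
Payment period 3: $7,179.25 − $861.51 → $6,317.74
Payment period 4: $6,317.74 − $779.00 → $5,538.74
Payment period 5: $5,538.74 − $779.00 → $4,759.74
Payment period 6: $4,759.74 − $779.00 → $3,980.74
Payment period 7: $3,980.74 − $779.00 → $3,201.74
Payment period 8: $3,201.74 − $779.00 → $2,422.74
Payment period 9: $2,422.74 − $779.00 → $1,643.74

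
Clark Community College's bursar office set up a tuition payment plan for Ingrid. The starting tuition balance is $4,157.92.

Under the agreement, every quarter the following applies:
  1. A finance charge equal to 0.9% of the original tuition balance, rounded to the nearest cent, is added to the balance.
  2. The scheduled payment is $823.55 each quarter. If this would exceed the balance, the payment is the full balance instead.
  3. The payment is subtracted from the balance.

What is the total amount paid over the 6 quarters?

# | Opening | Interest | Payment | End bal
1 | $4,157.92 | $37.42 | $823.55 | $3,371.79
2 | $3,371.79 | $37.42 | $823.55 | $2,585.66
3 | $2,585.66 | $37.42 | $823.55 | $1,799.53
4 | $1,799.53 | $37.42 | $823.55 | $1,013.40
5 | $1,013.40 | $37.42 | $823.55 | $227.27
6 | $227.27 | $37.42 | $264.69 | $0.00
Total paid: $4,382.44

$4,382.44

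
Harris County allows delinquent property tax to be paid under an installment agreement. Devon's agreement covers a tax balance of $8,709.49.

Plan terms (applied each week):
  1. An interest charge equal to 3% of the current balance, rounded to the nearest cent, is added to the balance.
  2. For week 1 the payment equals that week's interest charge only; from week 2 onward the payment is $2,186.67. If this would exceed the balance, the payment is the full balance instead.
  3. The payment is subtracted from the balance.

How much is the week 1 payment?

# | Opening | Interest | Payment | End bal
1 | $8,709.49 | $261.28 | $261.28 | $8,709.49

$261.28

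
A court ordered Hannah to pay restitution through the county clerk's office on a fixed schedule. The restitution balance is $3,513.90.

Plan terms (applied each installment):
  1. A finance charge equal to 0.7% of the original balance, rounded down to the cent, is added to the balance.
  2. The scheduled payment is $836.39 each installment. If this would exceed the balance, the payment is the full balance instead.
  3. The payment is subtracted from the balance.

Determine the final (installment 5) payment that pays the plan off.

$291.29

Installment 1: $3,513.90 +$24.59 interest = $3,538.49; pay $836.39 → $2,702.10
Installment 2: $2,702.10 +$24.59 interest = $2,726.69; pay $836.39 → $1,890.30
Installment 3: $1,890.30 +$24.59 interest = $1,914.89; pay $836.39 → $1,078.50
Installment 4: $1,078.50 +$24.59 interest = $1,103.09; pay $836.39 → $266.70
Installment 5: $266.70 +$24.59 interest = $291.29; pay $291.29 → $0.00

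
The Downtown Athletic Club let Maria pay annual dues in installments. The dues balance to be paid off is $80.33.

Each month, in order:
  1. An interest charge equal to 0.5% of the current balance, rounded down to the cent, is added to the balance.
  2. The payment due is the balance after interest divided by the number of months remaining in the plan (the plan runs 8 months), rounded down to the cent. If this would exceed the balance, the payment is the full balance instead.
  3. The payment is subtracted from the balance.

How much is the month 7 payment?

Month 1: $80.33 +$0.40 interest = $80.73; pay $10.09 → $70.64
Month 2: $70.64 +$0.35 interest = $70.99; pay $10.14 → $60.85
Month 3: $60.85 +$0.30 interest = $61.15; pay $10.19 → $50.96
Month 4: $50.96 +$0.25 interest = $51.21; pay $10.24 → $40.97
Month 5: $40.97 +$0.20 interest = $41.17; pay $10.29 → $30.88
Month 6: $30.88 +$0.15 interest = $31.03; pay $10.34 → $20.69
Month 7: $20.69 +$0.10 interest = $20.79; pay $10.39 → $10.40

$10.39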